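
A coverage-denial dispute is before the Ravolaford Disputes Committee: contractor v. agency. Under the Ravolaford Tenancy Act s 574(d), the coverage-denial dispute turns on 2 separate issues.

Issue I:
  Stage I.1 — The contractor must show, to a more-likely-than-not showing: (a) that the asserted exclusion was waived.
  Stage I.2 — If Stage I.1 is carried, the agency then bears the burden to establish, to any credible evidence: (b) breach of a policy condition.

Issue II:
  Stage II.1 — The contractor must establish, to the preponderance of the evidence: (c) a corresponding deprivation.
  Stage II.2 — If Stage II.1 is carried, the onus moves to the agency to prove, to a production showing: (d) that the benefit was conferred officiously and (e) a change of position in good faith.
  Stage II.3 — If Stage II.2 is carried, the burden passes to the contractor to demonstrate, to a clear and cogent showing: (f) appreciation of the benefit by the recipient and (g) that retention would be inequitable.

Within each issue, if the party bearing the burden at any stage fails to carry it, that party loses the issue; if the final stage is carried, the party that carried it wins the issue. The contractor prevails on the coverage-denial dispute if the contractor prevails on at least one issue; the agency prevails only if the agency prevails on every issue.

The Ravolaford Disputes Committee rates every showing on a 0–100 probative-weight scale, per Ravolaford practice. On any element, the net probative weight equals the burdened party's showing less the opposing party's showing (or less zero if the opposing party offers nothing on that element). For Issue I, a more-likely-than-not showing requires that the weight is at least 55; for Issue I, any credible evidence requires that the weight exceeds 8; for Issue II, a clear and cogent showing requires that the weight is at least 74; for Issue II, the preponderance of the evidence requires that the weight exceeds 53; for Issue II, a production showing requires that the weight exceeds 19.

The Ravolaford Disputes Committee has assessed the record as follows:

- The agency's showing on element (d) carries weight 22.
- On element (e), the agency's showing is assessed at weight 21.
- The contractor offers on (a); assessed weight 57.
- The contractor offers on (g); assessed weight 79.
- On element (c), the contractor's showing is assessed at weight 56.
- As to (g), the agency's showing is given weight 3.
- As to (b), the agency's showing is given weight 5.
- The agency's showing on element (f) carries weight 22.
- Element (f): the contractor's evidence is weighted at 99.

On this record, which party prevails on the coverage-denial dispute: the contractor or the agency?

contractor

— Issue I —
At Stage I.1 the contractor must meet a more-likely-than-not showing (weight is at least 55): on (a) the weight is 57, which does reach 55, so (a) meets the standard.
  Stage I.1 is satisfied; the onus moves to the agency.
At Stage I.2 the agency must meet any credible evidence (weight exceeds 8): on (b) the weight is 5, ≤ 8, so (b) does not meet the standard.
  The agency does not carry Stage I.2.
The contractor prevails on this issue.
— Issue II —
Stage II.1 — burden on contractor; standard: the preponderance of the evidence (weight exceeds 53).
    (c): 56 > 53 [met]
  All elements met. The burden passes to the agency.
Stage II.2 — burden on agency; standard: a production showing (weight exceeds 19).
    (d): 22 > 19 [met]
    (e): 21 > 19 [met]
  Stage II.2 is satisfied; the onus moves to the contractor.
Stage II.3 — burden on contractor; standard: a clear and cogent showing (weight is at least 74).
    (f): 99 − 22 = 77 ≥ 74 [met]
    (g): 79 − 3 = 76 ≥ 74 [met]
  Stage II.3 carried; the final stage is satisfied.
Every stage carried; the contractor prevails on this issue.
Per-issue: Issue I → contractor; Issue II → contractor. The contractor must prevail on at least one issue; overall, the contractor prevails.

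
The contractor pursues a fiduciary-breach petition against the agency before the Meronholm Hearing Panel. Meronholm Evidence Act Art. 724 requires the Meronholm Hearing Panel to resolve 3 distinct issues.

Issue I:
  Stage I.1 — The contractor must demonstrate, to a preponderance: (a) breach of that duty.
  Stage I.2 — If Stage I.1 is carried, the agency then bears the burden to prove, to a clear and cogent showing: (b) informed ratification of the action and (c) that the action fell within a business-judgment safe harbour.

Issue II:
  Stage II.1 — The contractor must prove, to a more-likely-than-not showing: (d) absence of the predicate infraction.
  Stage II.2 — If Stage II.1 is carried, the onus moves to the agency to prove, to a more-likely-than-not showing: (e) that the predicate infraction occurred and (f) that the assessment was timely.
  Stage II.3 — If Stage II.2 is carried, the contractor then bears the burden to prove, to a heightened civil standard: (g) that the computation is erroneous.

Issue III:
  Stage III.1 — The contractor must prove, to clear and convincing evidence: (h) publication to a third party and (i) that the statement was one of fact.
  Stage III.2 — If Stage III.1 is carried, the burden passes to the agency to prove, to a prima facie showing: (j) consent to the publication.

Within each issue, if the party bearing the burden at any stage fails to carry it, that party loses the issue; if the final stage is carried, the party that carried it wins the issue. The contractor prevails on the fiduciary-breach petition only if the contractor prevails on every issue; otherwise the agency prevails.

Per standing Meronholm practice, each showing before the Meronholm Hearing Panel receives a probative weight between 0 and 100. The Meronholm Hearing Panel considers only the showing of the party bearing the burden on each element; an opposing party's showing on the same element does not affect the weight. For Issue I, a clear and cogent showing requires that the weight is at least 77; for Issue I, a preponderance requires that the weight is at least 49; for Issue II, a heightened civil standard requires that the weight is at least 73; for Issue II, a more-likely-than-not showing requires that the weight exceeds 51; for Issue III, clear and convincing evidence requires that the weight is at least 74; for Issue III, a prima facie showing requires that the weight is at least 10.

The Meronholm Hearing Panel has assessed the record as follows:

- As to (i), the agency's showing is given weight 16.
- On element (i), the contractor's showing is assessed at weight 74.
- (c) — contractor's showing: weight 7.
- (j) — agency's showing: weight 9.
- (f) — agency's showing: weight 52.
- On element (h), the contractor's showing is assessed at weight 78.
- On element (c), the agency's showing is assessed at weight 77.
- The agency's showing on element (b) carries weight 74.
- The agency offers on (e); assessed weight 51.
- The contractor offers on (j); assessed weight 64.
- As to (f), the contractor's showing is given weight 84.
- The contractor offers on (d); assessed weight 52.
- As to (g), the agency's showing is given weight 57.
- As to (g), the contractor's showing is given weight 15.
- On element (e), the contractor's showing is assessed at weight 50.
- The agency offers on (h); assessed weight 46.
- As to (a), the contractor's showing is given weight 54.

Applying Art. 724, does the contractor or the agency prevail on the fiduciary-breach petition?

contractor

— Issue I —
Stage I.1 — burden on contractor; standard: a preponderance (weight is at least 49).
    (a): 54 ≥ 49 [met]
  All elements met. The burden passes to the agency.
Stage I.2 — burden on agency; standard: a clear and cogent showing (weight is at least 77).
    (b): 74 < 77 [not met]
    (c): 77 (contractor's 7 disregarded) ≥ 77 [met]
  The agency does not carry Stage I.2.
The contractor prevails on this issue.
— Issue II —
Stage II.1 — burden on contractor; standard: a more-likely-than-not showing (weight exceeds 51).
    (d): 52 > 51 [met]
  All elements met. The burden passes to the agency.
Stage II.2 — burden on agency; standard: a more-likely-than-not showing (weight exceeds 51).
    (e): 51 (contractor's 50 disregarded) ≤ 51 [not met]
    (f): 52 (contractor's 84 disregarded) > 51 [met]
  The agency does not carry Stage II.2.
So the contractor prevails on this issue.
— Issue III —
Stage III.1 (contractor, clear and convincing evidence, weight is at least 74): (h) 78 (agency's 46 disregarded) ≥ 74 — meets; (i) 74 (agency's 16 disregarded) ≥ 74 — meets.
  The contractor carries Stage III.1; the agency now bears the burden.
Stage III.2 (agency, a prima facie showing, weight is at least 10): (j) 9 (contractor's 64 disregarded) < 10 — fails.
  Not every element is met, so the agency fails to carry Stage III.2.
The contractor prevails on this issue.
Per-issue: Issue I → contractor; Issue II → contractor; Issue III → contractor. The contractor must prevail on every issue; overall, the contractor prevails.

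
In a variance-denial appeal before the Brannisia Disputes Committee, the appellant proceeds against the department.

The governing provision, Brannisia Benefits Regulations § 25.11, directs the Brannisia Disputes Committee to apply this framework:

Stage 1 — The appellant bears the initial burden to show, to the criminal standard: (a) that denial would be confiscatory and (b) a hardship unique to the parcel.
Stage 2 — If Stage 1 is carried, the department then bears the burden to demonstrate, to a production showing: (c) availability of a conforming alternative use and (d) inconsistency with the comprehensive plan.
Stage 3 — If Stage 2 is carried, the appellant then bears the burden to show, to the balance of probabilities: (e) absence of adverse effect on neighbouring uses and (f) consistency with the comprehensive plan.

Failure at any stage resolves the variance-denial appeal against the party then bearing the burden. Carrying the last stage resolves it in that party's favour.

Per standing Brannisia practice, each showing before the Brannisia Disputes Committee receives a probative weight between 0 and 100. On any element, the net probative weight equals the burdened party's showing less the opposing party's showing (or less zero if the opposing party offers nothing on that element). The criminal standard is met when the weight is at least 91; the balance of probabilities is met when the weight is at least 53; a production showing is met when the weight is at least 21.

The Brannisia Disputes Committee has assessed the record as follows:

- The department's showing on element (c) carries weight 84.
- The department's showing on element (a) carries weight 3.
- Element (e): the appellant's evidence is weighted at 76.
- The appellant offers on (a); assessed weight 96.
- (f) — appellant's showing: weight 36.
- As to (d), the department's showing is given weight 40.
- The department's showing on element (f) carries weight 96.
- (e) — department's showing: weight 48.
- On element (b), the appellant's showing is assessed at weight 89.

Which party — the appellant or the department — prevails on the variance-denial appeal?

At Stage 1 the appellant must meet the criminal standard (weight is at least 91): on (a) the weight is 96 less the opposing 3 gives net 93, ≥ 91, so (a) meets the standard; on (b) the weight is 89, which does not reach 91, so (b) does not meet the standard.
  The appellant does not carry Stage 1.
So the department prevails.

department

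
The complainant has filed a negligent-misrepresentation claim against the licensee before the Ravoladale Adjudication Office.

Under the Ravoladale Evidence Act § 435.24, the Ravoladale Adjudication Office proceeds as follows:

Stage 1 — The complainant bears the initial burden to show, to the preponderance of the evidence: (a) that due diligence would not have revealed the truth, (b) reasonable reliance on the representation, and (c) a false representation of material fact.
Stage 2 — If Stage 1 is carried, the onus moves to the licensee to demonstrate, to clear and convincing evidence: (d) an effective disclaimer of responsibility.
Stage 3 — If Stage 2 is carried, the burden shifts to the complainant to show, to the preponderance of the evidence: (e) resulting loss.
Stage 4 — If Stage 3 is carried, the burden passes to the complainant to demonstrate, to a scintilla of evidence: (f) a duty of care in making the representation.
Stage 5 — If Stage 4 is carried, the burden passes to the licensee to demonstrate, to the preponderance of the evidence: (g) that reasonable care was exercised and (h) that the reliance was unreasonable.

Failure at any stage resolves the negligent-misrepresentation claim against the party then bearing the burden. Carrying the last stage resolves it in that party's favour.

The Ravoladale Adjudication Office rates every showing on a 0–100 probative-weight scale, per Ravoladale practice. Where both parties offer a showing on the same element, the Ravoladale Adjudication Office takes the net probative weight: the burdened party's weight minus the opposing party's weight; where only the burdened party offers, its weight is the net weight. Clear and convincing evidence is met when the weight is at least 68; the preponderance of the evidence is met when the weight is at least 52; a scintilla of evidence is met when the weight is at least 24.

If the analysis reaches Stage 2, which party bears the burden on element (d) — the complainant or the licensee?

Stage 2's rule assigns the burden to the licensee (to clear and convincing evidence).

licensee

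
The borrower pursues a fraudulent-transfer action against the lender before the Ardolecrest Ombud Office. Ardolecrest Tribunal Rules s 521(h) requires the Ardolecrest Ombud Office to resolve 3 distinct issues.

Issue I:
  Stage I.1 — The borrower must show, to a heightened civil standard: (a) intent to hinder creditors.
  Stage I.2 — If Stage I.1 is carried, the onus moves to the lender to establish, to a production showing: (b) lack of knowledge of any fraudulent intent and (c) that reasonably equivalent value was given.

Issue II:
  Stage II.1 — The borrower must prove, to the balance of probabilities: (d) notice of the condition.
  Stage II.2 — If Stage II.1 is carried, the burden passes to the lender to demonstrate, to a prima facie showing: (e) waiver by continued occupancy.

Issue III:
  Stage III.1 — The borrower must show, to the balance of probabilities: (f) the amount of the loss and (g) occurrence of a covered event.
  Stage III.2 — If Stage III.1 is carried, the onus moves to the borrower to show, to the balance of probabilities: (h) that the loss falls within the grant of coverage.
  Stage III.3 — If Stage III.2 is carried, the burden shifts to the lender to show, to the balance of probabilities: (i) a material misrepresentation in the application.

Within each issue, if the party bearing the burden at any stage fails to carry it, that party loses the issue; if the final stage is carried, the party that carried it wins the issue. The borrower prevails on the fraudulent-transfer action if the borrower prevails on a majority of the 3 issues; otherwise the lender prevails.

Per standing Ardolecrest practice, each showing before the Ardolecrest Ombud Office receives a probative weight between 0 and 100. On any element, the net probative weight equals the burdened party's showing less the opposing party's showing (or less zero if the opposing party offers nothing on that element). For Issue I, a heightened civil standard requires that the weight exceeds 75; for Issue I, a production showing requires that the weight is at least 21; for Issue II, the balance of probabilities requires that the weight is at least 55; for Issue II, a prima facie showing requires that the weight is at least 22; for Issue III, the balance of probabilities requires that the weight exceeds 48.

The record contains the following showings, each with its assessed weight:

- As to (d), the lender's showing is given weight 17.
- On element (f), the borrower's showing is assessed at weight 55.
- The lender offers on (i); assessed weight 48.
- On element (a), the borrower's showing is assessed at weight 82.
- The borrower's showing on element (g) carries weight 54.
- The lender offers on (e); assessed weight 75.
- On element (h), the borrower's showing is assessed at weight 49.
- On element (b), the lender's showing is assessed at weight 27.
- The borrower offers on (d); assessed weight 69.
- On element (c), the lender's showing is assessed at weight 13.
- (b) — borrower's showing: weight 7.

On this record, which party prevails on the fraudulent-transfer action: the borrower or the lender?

borrower

— Issue I —
Stage I.1 — burden on borrower; standard: a heightened civil standard (weight exceeds 75).
    (a): 82 > 75 [met]
  The borrower carries Stage I.1; the lender now bears the burden.
Stage I.2 — burden on lender; standard: a production showing (weight is at least 21).
    (b): 27 − 7 = 20 < 21 [not met]
    (c): 13 < 21 [not met]
  Not every element is met, so the lender fails to carry Stage I.2.
So the borrower prevails on this issue.
— Issue II —
Stage II.1 — burden on borrower; standard: the balance of probabilities (weight is at least 55).
    (d): 69 − 17 = 52 < 55 [not met]
  Not every element is met, so the borrower fails to carry Stage II.1.
So the lender prevails on this issue.
— Issue III —
Stage III.1 (borrower, the balance of probabilities, weight exceeds 48): (f) 55 > 48 — meets; (g) 54 > 48 — meets.
  Stage III.1 carried; the burden remains with the borrower.
Stage III.2 (borrower, the balance of probabilities, weight exceeds 48): (h) 49 > 48 — meets.
  All elements met. The burden passes to the lender.
Stage III.3 (lender, the balance of probabilities, weight exceeds 48): (i) 48 ≤ 48 — fails.
  Stage III.3 not carried; the lender fails its burden.
The analysis ends at Stage III.3; the borrower prevails on this issue.
Per-issue: Issue I → borrower; Issue II → lender; Issue III → borrower. The borrower must prevail on a majority of issues; overall, the borrower prevails.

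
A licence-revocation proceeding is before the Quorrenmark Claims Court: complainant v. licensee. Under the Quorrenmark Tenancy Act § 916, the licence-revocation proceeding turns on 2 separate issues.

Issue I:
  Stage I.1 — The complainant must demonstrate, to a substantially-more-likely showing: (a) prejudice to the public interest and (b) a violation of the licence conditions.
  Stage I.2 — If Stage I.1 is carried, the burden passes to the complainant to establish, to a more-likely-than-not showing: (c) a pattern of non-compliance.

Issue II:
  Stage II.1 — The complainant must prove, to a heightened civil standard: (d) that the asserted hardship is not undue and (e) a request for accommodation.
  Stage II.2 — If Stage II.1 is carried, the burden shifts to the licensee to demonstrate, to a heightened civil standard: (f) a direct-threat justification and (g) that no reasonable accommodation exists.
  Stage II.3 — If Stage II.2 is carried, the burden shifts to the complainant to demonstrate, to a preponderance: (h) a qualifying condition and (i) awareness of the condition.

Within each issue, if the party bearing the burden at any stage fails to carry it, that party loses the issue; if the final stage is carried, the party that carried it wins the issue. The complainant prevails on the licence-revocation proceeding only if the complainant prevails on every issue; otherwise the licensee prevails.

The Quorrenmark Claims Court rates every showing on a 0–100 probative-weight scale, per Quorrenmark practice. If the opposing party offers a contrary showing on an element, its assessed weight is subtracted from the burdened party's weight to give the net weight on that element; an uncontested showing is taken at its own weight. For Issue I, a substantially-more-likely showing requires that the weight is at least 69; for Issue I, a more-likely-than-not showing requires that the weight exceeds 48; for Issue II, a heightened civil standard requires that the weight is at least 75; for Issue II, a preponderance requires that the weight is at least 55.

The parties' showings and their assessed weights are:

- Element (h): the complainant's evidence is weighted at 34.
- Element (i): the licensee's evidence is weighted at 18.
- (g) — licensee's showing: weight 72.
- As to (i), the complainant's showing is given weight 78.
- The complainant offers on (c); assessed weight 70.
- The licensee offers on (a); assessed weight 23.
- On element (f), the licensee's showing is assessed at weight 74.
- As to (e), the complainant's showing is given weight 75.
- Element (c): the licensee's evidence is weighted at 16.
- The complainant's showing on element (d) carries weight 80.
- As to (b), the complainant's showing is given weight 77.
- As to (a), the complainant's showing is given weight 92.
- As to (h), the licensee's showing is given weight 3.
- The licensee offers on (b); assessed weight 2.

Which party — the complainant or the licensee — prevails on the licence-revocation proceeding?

— Issue I —
At Stage I.1 the complainant must meet a substantially-more-likely showing (weight is at least 69): on (a) the weight is 92 less the opposing 23 gives net 69, which does reach 69, so (a) meets the standard; on (b) the weight is 77 less the opposing 2 gives net 75, which does reach 69, so (b) meets the standard.
  Stage I.1 is satisfied; the complainant continues to bear the burden.
At Stage I.2 the complainant must meet a more-likely-than-not showing (weight exceeds 48): on (c) the weight is 70 less the opposing 16 gives net 54, which does exceed 48, so (c) meets the standard.
  Stage I.2 carried; the final stage is satisfied.
Every stage carried; the complainant prevails on this issue.
— Issue II —
At Stage II.1 the complainant must meet a heightened civil standard (weight is at least 75): on (d) the weight is 80, which does reach 75, so (d) meets the standard; on (e) the weight is 75, ≥ 75, so (e) meets the standard.
  The complainant carries Stage II.1; the licensee now bears the burden.
At Stage II.2 the licensee must meet a heightened civil standard (weight is at least 75): on (f) the weight is 74, which does not reach 75, so (f) does not meet the standard; on (g) the weight is 72, which does not reach 75, so (g) does not meet the standard.
  The licensee does not carry Stage II.2.
The complainant prevails on this issue.
Per-issue: Issue I → complainant; Issue II → complainant. The complainant must prevail on every issue; overall, the complainant prevails.

complainant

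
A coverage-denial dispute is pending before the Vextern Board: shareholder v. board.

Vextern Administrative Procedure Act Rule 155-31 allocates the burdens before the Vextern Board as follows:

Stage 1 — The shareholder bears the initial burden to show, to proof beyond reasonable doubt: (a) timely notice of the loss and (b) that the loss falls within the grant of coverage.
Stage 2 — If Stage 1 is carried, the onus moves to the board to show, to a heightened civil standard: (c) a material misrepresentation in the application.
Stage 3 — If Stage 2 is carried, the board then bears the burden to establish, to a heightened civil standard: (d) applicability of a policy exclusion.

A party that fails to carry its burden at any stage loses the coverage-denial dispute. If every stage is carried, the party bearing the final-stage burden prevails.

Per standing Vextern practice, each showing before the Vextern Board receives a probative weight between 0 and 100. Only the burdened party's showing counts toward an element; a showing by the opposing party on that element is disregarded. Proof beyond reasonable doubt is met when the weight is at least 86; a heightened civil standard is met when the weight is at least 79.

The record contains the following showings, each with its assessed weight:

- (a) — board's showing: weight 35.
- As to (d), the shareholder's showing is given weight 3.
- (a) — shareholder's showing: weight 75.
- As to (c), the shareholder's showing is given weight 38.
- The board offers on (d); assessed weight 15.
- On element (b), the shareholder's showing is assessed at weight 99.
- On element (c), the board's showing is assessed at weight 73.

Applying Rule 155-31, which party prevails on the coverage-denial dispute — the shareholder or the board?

board

Stage 1 (shareholder, proof beyond reasonable doubt, weight is at least 86): (a) 75 (board's 35 disregarded) < 86 — fails; (b) 99 ≥ 86 — meets.
  Stage 1 not carried; the shareholder fails its burden.
The analysis ends at Stage 1; the board prevails.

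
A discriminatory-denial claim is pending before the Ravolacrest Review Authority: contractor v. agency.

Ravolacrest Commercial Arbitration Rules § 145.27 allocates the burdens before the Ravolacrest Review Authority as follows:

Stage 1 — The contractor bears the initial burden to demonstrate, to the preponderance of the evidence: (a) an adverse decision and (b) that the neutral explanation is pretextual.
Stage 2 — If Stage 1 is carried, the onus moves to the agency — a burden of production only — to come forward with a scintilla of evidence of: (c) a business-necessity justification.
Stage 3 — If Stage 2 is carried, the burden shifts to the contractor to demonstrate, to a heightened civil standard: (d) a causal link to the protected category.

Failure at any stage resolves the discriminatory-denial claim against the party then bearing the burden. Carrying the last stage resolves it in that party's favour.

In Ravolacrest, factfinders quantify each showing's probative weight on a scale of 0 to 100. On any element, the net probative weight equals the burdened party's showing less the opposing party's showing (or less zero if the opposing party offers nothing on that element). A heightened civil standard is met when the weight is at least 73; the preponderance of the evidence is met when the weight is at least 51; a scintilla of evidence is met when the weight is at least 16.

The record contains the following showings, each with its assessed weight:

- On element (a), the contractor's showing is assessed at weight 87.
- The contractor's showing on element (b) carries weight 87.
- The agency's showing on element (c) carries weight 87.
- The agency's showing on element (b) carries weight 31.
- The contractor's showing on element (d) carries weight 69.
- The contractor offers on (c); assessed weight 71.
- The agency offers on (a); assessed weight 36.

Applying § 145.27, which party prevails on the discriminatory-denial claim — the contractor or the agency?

agency

Stage 1 (contractor, the preponderance of the evidence, weight is at least 51): (a) net 87−36=51 ≥ 51 — meets; (b) net 87−31=56 ≥ 51 — meets.
  Stage 1 carried; the burden shifts to the agency.
Stage 2 (agency, a scintilla of evidence, weight is at least 16): (c) net 87−71=16 ≥ 16 — meets.
  All elements met. The burden passes to the contractor.
Stage 3 (contractor, a heightened civil standard, weight is at least 73): (d) 69 < 73 — fails.
  Not every element is met, so the contractor fails to carry Stage 3.
So the agency prevails.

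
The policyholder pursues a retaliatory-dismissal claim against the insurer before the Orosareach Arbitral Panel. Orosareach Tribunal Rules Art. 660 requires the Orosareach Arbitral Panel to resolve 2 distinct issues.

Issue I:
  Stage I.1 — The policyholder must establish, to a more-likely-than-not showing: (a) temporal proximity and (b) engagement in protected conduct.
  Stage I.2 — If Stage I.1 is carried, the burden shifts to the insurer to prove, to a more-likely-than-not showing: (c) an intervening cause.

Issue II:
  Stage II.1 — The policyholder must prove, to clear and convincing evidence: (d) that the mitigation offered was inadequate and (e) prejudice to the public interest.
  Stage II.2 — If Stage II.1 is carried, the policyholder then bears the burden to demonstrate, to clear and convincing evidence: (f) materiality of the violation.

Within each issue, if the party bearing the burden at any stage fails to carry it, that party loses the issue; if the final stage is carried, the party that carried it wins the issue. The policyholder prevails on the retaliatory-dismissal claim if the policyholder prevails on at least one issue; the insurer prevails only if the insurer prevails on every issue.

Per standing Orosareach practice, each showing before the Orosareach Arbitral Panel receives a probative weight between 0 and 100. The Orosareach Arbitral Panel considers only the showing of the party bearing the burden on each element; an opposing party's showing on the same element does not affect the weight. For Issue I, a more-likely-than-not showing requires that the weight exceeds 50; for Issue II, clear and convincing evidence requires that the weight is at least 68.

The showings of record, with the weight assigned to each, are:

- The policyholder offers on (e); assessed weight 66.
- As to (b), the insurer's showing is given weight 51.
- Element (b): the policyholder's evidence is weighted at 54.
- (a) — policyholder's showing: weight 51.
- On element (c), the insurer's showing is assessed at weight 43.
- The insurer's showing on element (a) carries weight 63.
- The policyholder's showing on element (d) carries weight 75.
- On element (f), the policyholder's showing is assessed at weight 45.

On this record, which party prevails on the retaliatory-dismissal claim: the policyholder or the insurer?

policyholder

— Issue I —
At Stage I.1 the policyholder must meet a more-likely-than-not showing (weight exceeds 50): on (a) the weight is 51 (the insurer's 63 is given no effect), which does exceed 50, so (a) meets the standard; on (b) the weight is 54 (the insurer's 51 is given no effect), > 50, so (b) meets the standard.
  The policyholder carries Stage I.1; the insurer now bears the burden.
At Stage I.2 the insurer must meet a more-likely-than-not showing (weight exceeds 50): on (c) the weight is 43, which does not exceed 50, so (c) does not meet the standard.
  Not every element is met, so the insurer fails to carry Stage I.2.
The analysis ends at Stage I.2; the policyholder prevails on this issue.
— Issue II —
At Stage II.1 the policyholder must meet clear and convincing evidence (weight is at least 68): on (d) the weight is 75, ≥ 68, so (d) meets the standard; on (e) the weight is 66, < 68, so (e) does not meet the standard.
  The policyholder does not carry Stage II.1.
The insurer prevails on this issue.
Per-issue: Issue I → policyholder; Issue II → insurer. The policyholder must prevail on at least one issue; overall, the policyholder prevails.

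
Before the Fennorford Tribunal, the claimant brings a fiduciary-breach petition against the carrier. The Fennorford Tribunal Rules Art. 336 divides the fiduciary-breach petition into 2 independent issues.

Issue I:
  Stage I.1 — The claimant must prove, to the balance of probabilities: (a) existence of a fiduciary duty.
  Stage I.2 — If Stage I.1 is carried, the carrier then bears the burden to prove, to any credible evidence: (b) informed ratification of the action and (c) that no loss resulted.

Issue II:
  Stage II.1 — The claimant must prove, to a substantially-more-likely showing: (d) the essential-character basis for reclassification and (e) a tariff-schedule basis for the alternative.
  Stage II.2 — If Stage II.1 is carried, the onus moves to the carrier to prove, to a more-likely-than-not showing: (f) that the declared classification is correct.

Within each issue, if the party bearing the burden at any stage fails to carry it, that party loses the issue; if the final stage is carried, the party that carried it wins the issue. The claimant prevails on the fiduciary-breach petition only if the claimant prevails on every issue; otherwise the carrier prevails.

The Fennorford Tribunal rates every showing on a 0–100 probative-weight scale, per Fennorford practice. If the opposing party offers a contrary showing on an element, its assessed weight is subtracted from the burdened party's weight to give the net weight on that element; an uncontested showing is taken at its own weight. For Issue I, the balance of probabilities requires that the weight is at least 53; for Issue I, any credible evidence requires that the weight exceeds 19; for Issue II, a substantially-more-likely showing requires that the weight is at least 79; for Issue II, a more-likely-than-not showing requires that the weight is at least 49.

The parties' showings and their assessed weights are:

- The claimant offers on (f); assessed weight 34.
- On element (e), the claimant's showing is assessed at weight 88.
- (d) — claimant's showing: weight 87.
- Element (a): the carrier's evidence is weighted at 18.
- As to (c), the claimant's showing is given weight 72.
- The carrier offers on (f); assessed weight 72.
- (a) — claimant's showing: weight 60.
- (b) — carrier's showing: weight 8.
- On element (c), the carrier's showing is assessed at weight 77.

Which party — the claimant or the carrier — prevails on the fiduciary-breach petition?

carrier

— Issue I —
Stage I.1 — burden on claimant; standard: the balance of probabilities (weight is at least 53).
    (a): 60 − 18 = 42 < 53 [not met]
  Not every element is met, so the claimant fails to carry Stage I.1.
The analysis ends at Stage I.1; the carrier prevails on this issue.
— Issue II —
Stage II.1 — burden on claimant; standard: a substantially-more-likely showing (weight is at least 79).
    (d): 87 ≥ 79 [met]
    (e): 88 ≥ 79 [met]
  Stage II.1 is satisfied; the onus moves to the carrier.
Stage II.2 — burden on carrier; standard: a more-likely-than-not showing (weight is at least 49).
    (f): 72 − 34 = 38 < 49 [not met]
  The carrier does not carry Stage II.2.
The analysis ends at Stage II.2; the claimant prevails on this issue.
Per-issue: Issue I → carrier; Issue II → claimant. The claimant must prevail on every issue; overall, the carrier prevails.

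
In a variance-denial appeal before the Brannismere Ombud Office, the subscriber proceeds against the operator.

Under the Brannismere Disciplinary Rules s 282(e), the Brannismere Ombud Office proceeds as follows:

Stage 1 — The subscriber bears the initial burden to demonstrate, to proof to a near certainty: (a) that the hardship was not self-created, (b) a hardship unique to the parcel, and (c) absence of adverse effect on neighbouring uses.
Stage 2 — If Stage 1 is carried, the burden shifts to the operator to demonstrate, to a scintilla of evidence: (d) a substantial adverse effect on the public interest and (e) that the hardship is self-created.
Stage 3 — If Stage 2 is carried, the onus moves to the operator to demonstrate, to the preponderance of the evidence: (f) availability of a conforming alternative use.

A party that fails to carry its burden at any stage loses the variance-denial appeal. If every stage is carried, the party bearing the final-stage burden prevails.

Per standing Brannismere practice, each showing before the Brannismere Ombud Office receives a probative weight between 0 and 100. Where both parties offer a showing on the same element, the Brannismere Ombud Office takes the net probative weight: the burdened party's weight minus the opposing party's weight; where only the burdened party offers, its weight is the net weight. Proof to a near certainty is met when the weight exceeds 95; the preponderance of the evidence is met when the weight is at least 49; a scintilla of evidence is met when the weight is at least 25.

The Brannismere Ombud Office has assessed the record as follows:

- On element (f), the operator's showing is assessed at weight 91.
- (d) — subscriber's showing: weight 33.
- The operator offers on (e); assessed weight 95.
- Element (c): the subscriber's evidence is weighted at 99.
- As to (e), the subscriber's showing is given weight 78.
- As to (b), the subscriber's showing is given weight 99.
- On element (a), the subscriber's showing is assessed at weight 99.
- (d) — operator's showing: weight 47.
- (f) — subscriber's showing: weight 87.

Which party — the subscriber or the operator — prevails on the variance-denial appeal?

Stage 1 (subscriber, proof to a near certainty, weight exceeds 95): (a) 99 > 95 — meets; (b) 99 > 95 — meets; (c) 99 > 95 — meets.
  Stage 1 carried; the burden shifts to the operator.
Stage 2 (operator, a scintilla of evidence, weight is at least 25): (d) net 47−33=14 < 25 — fails; (e) net 95−78=17 < 25 — fails.
  Not every element is met, so the operator fails to carry Stage 2.
So the subscriber prevails.

subscriber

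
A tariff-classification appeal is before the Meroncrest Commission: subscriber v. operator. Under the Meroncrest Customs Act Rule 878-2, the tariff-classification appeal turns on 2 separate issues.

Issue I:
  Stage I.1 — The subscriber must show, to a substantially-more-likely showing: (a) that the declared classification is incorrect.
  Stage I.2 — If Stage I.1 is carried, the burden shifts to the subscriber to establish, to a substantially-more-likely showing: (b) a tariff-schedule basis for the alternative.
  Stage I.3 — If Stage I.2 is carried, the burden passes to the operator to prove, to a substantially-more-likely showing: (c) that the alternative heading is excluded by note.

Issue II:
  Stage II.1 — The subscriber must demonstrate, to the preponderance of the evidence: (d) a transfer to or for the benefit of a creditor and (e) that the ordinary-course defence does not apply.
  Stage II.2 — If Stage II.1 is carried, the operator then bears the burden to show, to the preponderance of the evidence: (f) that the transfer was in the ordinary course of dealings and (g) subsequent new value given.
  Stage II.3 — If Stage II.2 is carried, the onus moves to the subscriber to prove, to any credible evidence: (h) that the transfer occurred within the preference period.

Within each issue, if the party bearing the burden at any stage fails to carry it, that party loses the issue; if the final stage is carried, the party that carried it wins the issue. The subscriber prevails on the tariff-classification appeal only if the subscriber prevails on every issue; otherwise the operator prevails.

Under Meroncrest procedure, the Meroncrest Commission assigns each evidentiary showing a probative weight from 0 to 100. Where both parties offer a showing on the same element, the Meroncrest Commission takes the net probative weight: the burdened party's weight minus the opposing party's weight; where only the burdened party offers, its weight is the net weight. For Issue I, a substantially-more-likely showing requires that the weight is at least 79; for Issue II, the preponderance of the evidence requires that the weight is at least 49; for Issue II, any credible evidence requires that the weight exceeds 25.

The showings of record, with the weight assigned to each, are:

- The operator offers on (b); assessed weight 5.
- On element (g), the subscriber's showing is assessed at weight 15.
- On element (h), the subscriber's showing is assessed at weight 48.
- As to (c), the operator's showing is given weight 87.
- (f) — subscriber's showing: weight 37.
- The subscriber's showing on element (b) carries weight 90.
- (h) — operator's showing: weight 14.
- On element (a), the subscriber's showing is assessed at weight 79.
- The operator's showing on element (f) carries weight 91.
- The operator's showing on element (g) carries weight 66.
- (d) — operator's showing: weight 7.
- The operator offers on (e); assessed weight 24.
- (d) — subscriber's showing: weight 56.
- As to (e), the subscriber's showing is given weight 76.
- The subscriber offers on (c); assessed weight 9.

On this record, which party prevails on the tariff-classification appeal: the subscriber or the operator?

— Issue I —
At Stage I.1 the subscriber must meet a substantially-more-likely showing (weight is at least 79): on (a) the weight is 79, ≥ 79, so (a) meets the standard.
  Stage I.1 is satisfied; the subscriber continues to bear the burden.
At Stage I.2 the subscriber must meet a substantially-more-likely showing (weight is at least 79): on (b) the weight is 90 less the opposing 5 gives net 85, ≥ 79, so (b) meets the standard.
  The subscriber carries Stage I.2; the operator now bears the burden.
At Stage I.3 the operator must meet a substantially-more-likely showing (weight is at least 79): on (c) the weight is 87 less the opposing 9 gives net 78, < 79, so (c) does not meet the standard.
  Not every element is met, so the operator fails to carry Stage I.3.
The subscriber prevails on this issue.
— Issue II —
At Stage II.1 the subscriber must meet the preponderance of the evidence (weight is at least 49): on (d) the weight is 56 less the opposing 7 gives net 49, which does reach 49, so (d) meets the standard; on (e) the weight is 76 less the opposing 24 gives net 52, ≥ 49, so (e) meets the standard.
  Stage II.1 carried; the burden shifts to the operator.
At Stage II.2 the operator must meet the preponderance of the evidence (weight is at least 49): on (f) the weight is 91 less the opposing 37 gives net 54, ≥ 49, so (f) meets the standard; on (g) the weight is 66 less the opposing 15 gives net 51, which does reach 49, so (g) meets the standard.
  Stage II.2 carried; the burden shifts to the subscriber.
At Stage II.3 the subscriber must meet any credible evidence (weight exceeds 25): on (h) the weight is 48 less the opposing 14 gives net 34, > 25, so (h) meets the standard.
  Stage II.3 carried; the final stage is satisfied.
Every stage carried; the subscriber prevails on this issue.
Per-issue: Issue I → subscriber; Issue II → subscriber. The subscriber must prevail on every issue; overall, the subscriber prevails.

subscriber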